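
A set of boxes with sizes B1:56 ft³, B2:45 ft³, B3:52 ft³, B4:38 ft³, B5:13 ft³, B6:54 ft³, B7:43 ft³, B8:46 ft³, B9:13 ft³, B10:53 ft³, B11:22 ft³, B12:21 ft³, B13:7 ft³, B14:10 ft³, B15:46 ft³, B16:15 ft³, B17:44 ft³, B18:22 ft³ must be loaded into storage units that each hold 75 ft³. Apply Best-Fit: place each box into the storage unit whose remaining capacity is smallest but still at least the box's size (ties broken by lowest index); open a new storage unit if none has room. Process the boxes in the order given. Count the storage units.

10

storage unit 1: place B1 (56 ft³), 19 ft³ left
storage unit 2: place B2 (45 ft³), 30 ft³ left
storage unit 3: place B3 (52 ft³), 23 ft³ left
storage unit 4: place B4 (38 ft³), 37 ft³ left
storage unit 1: place B5 (13 ft³), 6 ft³ left
storage unit 5: place B6 (54 ft³), 21 ft³ left
storage unit 6: place B7 (43 ft³), 32 ft³ left
storage unit 7: place B8 (46 ft³), 29 ft³ left
storage unit 5: place B9 (13 ft³), 8 ft³ left
storage unit 8: place B10 (53 ft³), 22 ft³ left
storage unit 8: place B11 (22 ft³), 0 ft³ left
storage unit 3: place B12 (21 ft³), 2 ft³ left
storage unit 5: place B13 (7 ft³), 1 ft³ left
storage unit 7: place B14 (10 ft³), 19 ft³ left
storage unit 9: place B15 (46 ft³), 29 ft³ left
storage unit 7: place B16 (15 ft³), 4 ft³ left
storage unit 10: place B17 (44 ft³), 31 ft³ left
storage unit 9: place B18 (22 ft³), 7 ft³ left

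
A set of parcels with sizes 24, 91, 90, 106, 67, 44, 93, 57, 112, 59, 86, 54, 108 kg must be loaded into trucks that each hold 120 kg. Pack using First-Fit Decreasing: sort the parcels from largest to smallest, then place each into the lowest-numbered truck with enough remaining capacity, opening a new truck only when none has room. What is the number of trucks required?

10

Sorted descending: 112, 108, 106, 93, 91, 90, 86, 67, 59, 57, 54, 44, 24.
Put 112 kg in truck 1; 8 kg remain.
Put 108 kg in truck 2; 12 kg remain.
Put 106 kg in truck 3; 14 kg remain.
Put 93 kg in truck 4; 27 kg remain.
Put 91 kg in truck 5; 29 kg remain.
Put 90 kg in truck 6; 30 kg remain.
Put 86 kg in truck 7; 34 kg remain.
Put 67 kg in truck 8; 53 kg remain.
Put 59 kg in truck 9; 61 kg remain.
Put 57 kg in truck 9; 4 kg remain.
Put 54 kg in truck 10; 66 kg remain.
Put 44 kg in truck 8; 9 kg remain.
Put 24 kg in truck 4; 3 kg remain.
Final trucks: [112] [108] [106] [93,24] [91] [90] [86] [67,44] [59,57] [54].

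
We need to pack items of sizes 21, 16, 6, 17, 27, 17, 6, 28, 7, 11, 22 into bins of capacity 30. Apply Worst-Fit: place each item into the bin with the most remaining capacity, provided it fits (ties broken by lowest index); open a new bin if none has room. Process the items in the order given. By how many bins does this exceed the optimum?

1

Worst-Fit: [21] [16,6] [17,6] [27] [17,7] [28] [11] [22] → 8 bins.
7 items exceed 15 (half the capacity), and no two of those can share a bin, so at least 7 bins are needed.
An optimal packing achieves that bound: [28] [27] [22,7] [21,6] [17,11] [17,6] [16] → 7 bins.
Excess: 8 − 7 = 1.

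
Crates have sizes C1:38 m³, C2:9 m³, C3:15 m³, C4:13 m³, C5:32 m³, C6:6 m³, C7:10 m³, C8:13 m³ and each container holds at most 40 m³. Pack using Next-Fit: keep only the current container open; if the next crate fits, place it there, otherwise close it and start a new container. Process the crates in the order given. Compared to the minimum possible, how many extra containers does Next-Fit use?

0

Next-Fit: [38] [9,15,13] [32,6] [10,13] → 4 containers.
Total size 136 m³; any packing needs at least ⌈136/40⌉ = 4 containers.
So 4 is already optimal.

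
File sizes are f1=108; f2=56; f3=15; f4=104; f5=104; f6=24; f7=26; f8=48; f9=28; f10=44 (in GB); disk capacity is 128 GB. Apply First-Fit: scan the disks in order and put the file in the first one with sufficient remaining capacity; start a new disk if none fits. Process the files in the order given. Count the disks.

Put f1 (108 GB) in disk 1; 20 GB remain.
Put f2 (56 GB) in disk 2; 72 GB remain.
Put f3 (15 GB) in disk 1; 5 GB remain.
Put f4 (104 GB) in disk 3; 24 GB remain.
Put f5 (104 GB) in disk 4; 24 GB remain.
Put f6 (24 GB) in disk 2; 48 GB remain.
Put f7 (26 GB) in disk 2; 22 GB remain.
Put f8 (48 GB) in disk 5; 80 GB remain.
Put f9 (28 GB) in disk 5; 52 GB remain.
Put f10 (44 GB) in disk 5; 8 GB remain.
Final disks: [108,15] [56,24,26] [104] [104] [48,28,44].

5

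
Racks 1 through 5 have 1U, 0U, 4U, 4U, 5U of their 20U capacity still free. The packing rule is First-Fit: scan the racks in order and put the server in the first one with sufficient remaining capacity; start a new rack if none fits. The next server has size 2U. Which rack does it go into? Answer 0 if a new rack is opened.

Racks with room: rack 3 (4U), rack 4 (4U), rack 5 (5U).
The first with room is rack 3.

3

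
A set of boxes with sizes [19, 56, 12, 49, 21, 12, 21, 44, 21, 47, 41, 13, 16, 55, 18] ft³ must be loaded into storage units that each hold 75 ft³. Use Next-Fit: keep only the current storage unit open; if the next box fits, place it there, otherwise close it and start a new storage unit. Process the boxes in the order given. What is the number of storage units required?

Put 19 ft³ in storage unit 1; 56 ft³ remain.
Put 56 ft³ in storage unit 1; 0 ft³ remain.
Put 12 ft³ in storage unit 2; 63 ft³ remain.
Put 49 ft³ in storage unit 2; 14 ft³ remain.
Put 21 ft³ in storage unit 3; 54 ft³ remain.
Put 12 ft³ in storage unit 3; 42 ft³ remain.
Put 21 ft³ in storage unit 3; 21 ft³ remain.
Put 44 ft³ in storage unit 4; 31 ft³ remain.
Put 21 ft³ in storage unit 4; 10 ft³ remain.
Put 47 ft³ in storage unit 5; 28 ft³ remain.
Put 41 ft³ in storage unit 6; 34 ft³ remain.
Put 13 ft³ in storage unit 6; 21 ft³ remain.
Put 16 ft³ in storage unit 6; 5 ft³ remain.
Put 55 ft³ in storage unit 7; 20 ft³ remain.
Put 18 ft³ in storage unit 7; 2 ft³ remain.
Final storage units: [19,56] [12,49] [21,12,21] [44,21] [47] [41,13,16] [55,18].

7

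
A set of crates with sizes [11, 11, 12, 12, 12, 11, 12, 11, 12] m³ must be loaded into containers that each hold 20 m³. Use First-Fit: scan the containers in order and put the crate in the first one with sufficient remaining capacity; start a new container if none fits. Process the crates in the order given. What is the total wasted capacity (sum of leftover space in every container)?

container 1: place 11 m³, 9 m³ left
container 2: place 11 m³, 9 m³ left
container 3: place 12 m³, 8 m³ left
container 4: place 12 m³, 8 m³ left
container 5: place 12 m³, 8 m³ left
container 6: place 11 m³, 9 m³ left
container 7: place 12 m³, 8 m³ left
container 8: place 11 m³, 9 m³ left
container 9: place 12 m³, 8 m³ left
9 containers × 20 m³ = 180 m³; used 104 m³; unused 76 m³.

76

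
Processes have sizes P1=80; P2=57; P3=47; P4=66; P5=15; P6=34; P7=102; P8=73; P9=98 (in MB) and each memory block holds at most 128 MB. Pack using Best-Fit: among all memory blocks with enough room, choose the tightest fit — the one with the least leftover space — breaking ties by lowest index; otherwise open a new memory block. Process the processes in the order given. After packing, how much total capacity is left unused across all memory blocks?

P1 (80 MB) → memory block 1 (remaining 48 MB)
P2 (57 MB) → memory block 2 (remaining 71 MB)
P3 (47 MB) → memory block 1 (remaining 1 MB)
P4 (66 MB) → memory block 2 (remaining 5 MB)
P5 (15 MB) → memory block 3 (remaining 113 MB)
P6 (34 MB) → memory block 3 (remaining 79 MB)
P7 (102 MB) → memory block 4 (remaining 26 MB)
P8 (73 MB) → memory block 3 (remaining 6 MB)
P9 (98 MB) → memory block 5 (remaining 30 MB)
5 memory blocks × 128 MB = 640 MB; used 572 MB; unused 68 MB.

68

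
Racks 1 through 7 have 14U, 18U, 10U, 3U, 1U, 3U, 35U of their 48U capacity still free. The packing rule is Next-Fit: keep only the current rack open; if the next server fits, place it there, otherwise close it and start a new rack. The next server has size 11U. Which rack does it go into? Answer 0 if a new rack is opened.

Next-Fit only looks at rack 7, which has 35U free.
11U fits there.

7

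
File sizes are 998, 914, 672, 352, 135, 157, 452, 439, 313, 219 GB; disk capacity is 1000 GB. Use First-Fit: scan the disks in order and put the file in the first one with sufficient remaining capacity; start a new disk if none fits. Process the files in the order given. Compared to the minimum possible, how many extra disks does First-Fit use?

First-Fit: [998] [914] [672,135,157] [352,452] [439,313,219] → 5 disks.
Total size 4651 GB; any packing needs at least ⌈4651/1000⌉ = 5 disks.
So 5 is already optimal.

0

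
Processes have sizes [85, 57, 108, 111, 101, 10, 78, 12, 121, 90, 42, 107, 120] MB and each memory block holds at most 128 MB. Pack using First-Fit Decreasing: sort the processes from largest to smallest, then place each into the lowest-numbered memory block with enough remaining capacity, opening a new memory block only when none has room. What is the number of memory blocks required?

Sorted descending: 121, 120, 111, 108, 107, 101, 90, 85, 78, 57, 42, 12, 10.
121 MB → memory block 1 (remaining 7 MB)
120 MB → memory block 2 (remaining 8 MB)
111 MB → memory block 3 (remaining 17 MB)
108 MB → memory block 4 (remaining 20 MB)
107 MB → memory block 5 (remaining 21 MB)
101 MB → memory block 6 (remaining 27 MB)
90 MB → memory block 7 (remaining 38 MB)
85 MB → memory block 8 (remaining 43 MB)
78 MB → memory block 9 (remaining 50 MB)
57 MB → memory block 10 (remaining 71 MB)
42 MB → memory block 8 (remaining 1 MB)
12 MB → memory block 3 (remaining 5 MB)
10 MB → memory block 4 (remaining 10 MB)
Final memory blocks: [121] [120] [111,12] [108,10] [107] [101] [90] [85,42] [78] [57].

10 memory blocks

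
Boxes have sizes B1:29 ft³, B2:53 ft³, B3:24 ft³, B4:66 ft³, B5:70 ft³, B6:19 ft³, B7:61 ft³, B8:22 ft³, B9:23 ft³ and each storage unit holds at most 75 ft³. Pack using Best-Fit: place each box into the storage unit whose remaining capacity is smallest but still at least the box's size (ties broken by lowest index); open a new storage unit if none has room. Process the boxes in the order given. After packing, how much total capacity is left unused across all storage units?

83

B1 (29 ft³) → storage unit 1 (remaining 46 ft³)
B2 (53 ft³) → storage unit 2 (remaining 22 ft³)
B3 (24 ft³) → storage unit 1 (remaining 22 ft³)
B4 (66 ft³) → storage unit 3 (remaining 9 ft³)
B5 (70 ft³) → storage unit 4 (remaining 5 ft³)
B6 (19 ft³) → storage unit 1 (remaining 3 ft³)
B7 (61 ft³) → storage unit 5 (remaining 14 ft³)
B8 (22 ft³) → storage unit 2 (remaining 0 ft³)
B9 (23 ft³) → storage unit 6 (remaining 52 ft³)
6 storage units × 75 ft³ = 450 ft³; used 367 ft³; unused 83 ft³.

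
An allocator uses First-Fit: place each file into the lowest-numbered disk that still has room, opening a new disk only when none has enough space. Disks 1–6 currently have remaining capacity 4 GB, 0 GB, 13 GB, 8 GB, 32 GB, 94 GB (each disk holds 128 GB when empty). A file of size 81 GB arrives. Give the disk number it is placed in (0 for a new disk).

Disks with room: disk 6 (94 GB).
The first with room is disk 6.

6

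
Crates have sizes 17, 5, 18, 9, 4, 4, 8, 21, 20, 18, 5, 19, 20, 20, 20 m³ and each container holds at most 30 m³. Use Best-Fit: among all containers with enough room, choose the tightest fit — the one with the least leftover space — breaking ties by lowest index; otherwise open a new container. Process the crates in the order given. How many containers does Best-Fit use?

17 m³ → container 1 (remaining 13 m³)
5 m³ → container 1 (remaining 8 m³)
18 m³ → container 2 (remaining 12 m³)
9 m³ → container 2 (remaining 3 m³)
4 m³ → container 1 (remaining 4 m³)
4 m³ → container 1 (remaining 0 m³)
8 m³ → container 3 (remaining 22 m³)
21 m³ → container 3 (remaining 1 m³)
20 m³ → container 4 (remaining 10 m³)
18 m³ → container 5 (remaining 12 m³)
5 m³ → container 4 (remaining 5 m³)
19 m³ → container 6 (remaining 11 m³)
20 m³ → container 7 (remaining 10 m³)
20 m³ → container 8 (remaining 10 m³)
20 m³ → container 9 (remaining 10 m³)
Final containers: [17,5,4,4] [18,9] [8,21] [20,5] [18] [19] [20] [20] [20].

9 containers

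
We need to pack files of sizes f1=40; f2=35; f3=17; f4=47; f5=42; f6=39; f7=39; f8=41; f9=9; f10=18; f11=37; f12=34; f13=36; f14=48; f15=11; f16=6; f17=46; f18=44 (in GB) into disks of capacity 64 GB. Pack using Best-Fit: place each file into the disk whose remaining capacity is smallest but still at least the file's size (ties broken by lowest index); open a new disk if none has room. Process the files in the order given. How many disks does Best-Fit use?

disk 1: place f1 (40 GB), 24 GB left
disk 2: place f2 (35 GB), 29 GB left
disk 1: place f3 (17 GB), 7 GB left
disk 3: place f4 (47 GB), 17 GB left
disk 4: place f5 (42 GB), 22 GB left
disk 5: place f6 (39 GB), 25 GB left
disk 6: place f7 (39 GB), 25 GB left
disk 7: place f8 (41 GB), 23 GB left
disk 3: place f9 (9 GB), 8 GB left
disk 4: place f10 (18 GB), 4 GB left
disk 8: place f11 (37 GB), 27 GB left
disk 9: place f12 (34 GB), 30 GB left
disk 10: place f13 (36 GB), 28 GB left
disk 11: place f14 (48 GB), 16 GB left
disk 11: place f15 (11 GB), 5 GB left
disk 1: place f16 (6 GB), 1 GB left
disk 12: place f17 (46 GB), 18 GB left
disk 13: place f18 (44 GB), 20 GB left
Final disks: [40,17,6] [35] [47,9] [42,18] [39] [39] [41] [37] [34] [36] [48,11] [46] [44].

13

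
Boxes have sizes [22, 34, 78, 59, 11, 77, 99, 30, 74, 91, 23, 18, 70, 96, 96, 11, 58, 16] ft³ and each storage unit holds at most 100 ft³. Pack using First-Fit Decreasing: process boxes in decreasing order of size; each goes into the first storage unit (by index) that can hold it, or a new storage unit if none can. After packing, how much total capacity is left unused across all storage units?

Sorted descending: 99, 96, 96, 91, 78, 77, 74, 70, 59, 58, 34, 30, 23, 22, 18, 16, 11, 11.
Put 99 ft³ in storage unit 1; 1 ft³ remain.
Put 96 ft³ in storage unit 2; 4 ft³ remain.
Put 96 ft³ in storage unit 3; 4 ft³ remain.
Put 91 ft³ in storage unit 4; 9 ft³ remain.
Put 78 ft³ in storage unit 5; 22 ft³ remain.
Put 77 ft³ in storage unit 6; 23 ft³ remain.
Put 74 ft³ in storage unit 7; 26 ft³ remain.
Put 70 ft³ in storage unit 8; 30 ft³ remain.
Put 59 ft³ in storage unit 9; 41 ft³ remain.
Put 58 ft³ in storage unit 10; 42 ft³ remain.
Put 34 ft³ in storage unit 9; 7 ft³ remain.
Put 30 ft³ in storage unit 8; 0 ft³ remain.
Put 23 ft³ in storage unit 6; 0 ft³ remain.
Put 22 ft³ in storage unit 5; 0 ft³ remain.
Put 18 ft³ in storage unit 7; 8 ft³ remain.
Put 16 ft³ in storage unit 10; 26 ft³ remain.
Put 11 ft³ in storage unit 10; 15 ft³ remain.
Put 11 ft³ in storage unit 10; 4 ft³ remain.
10 storage units × 100 ft³ = 1000 ft³; used 963 ft³; unused 37 ft³.

37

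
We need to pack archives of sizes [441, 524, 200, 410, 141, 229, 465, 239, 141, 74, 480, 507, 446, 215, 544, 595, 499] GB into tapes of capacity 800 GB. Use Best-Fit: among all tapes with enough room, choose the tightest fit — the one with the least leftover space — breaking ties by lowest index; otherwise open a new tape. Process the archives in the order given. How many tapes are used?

10 tapes

Put 441 GB in tape 1; 359 GB remain.
Put 524 GB in tape 2; 276 GB remain.
Put 200 GB in tape 2; 76 GB remain.
Put 410 GB in tape 3; 390 GB remain.
Put 141 GB in tape 1; 218 GB remain.
Put 229 GB in tape 3; 161 GB remain.
Put 465 GB in tape 4; 335 GB remain.
Put 239 GB in tape 4; 96 GB remain.
Put 141 GB in tape 3; 20 GB remain.
Put 74 GB in tape 2; 2 GB remain.
Put 480 GB in tape 5; 320 GB remain.
Put 507 GB in tape 6; 293 GB remain.
Put 446 GB in tape 7; 354 GB remain.
Put 215 GB in tape 1; 3 GB remain.
Put 544 GB in tape 8; 256 GB remain.
Put 595 GB in tape 9; 205 GB remain.
Put 499 GB in tape 10; 301 GB remain.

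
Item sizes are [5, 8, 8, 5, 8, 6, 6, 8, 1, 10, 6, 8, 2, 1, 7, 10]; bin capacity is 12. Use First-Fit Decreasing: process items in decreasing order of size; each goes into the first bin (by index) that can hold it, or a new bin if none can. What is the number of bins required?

10

Sorted descending: 10, 10, 8, 8, 8, 8, 8, 7, 6, 6, 6, 5, 5, 2, 1, 1.
bin 1: place 10, 2 left
bin 2: place 10, 2 left
bin 3: place 8, 4 left
bin 4: place 8, 4 left
bin 5: place 8, 4 left
bin 6: place 8, 4 left
bin 7: place 8, 4 left
bin 8: place 7, 5 left
bin 9: place 6, 6 left
bin 9: place 6, 0 left
bin 10: place 6, 6 left
bin 8: place 5, 0 left
bin 10: place 5, 1 left
bin 1: place 2, 0 left
bin 2: place 1, 1 left
bin 2: place 1, 0 left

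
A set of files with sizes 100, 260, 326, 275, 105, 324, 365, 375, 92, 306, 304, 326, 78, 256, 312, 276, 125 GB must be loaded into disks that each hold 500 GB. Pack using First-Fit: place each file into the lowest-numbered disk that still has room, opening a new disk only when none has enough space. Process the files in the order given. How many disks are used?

12

Put 100 GB in disk 1; 400 GB remain.
Put 260 GB in disk 1; 140 GB remain.
Put 326 GB in disk 2; 174 GB remain.
Put 275 GB in disk 3; 225 GB remain.
Put 105 GB in disk 1; 35 GB remain.
Put 324 GB in disk 4; 176 GB remain.
Put 365 GB in disk 5; 135 GB remain.
Put 375 GB in disk 6; 125 GB remain.
Put 92 GB in disk 2; 82 GB remain.
Put 306 GB in disk 7; 194 GB remain.
Put 304 GB in disk 8; 196 GB remain.
Put 326 GB in disk 9; 174 GB remain.
Put 78 GB in disk 2; 4 GB remain.
Put 256 GB in disk 10; 244 GB remain.
Put 312 GB in disk 11; 188 GB remain.
Put 276 GB in disk 12; 224 GB remain.
Put 125 GB in disk 3; 100 GB remain.
Final disks: [100,260,105] [326,92,78] [275,125] [324] [365] [375] [306] [304] [326] [256] [312] [276].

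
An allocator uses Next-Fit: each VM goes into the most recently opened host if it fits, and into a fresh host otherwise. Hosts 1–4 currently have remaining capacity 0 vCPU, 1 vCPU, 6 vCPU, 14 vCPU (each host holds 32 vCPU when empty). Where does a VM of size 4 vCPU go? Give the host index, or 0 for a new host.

Next-Fit only looks at host 4, which has 14 vCPU free.
4 vCPU fits there.

4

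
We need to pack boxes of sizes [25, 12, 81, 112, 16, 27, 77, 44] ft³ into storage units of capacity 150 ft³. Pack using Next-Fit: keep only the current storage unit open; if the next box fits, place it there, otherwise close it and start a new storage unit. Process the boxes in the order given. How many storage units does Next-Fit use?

3

storage unit 1: place 25 ft³, 125 ft³ left
storage unit 1: place 12 ft³, 113 ft³ left
storage unit 1: place 81 ft³, 32 ft³ left
storage unit 2: place 112 ft³, 38 ft³ left
storage unit 2: place 16 ft³, 22 ft³ left
storage unit 3: place 27 ft³, 123 ft³ left
storage unit 3: place 77 ft³, 46 ft³ left
storage unit 3: place 44 ft³, 2 ft³ left
Final storage units: [25,12,81] [112,16] [27,77,44].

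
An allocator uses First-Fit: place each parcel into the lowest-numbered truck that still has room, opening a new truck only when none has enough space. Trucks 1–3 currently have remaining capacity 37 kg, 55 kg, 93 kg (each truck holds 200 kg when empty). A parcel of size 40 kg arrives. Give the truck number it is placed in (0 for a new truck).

Trucks with room: truck 2 (55 kg), truck 3 (93 kg).
The first with room is truck 2.

2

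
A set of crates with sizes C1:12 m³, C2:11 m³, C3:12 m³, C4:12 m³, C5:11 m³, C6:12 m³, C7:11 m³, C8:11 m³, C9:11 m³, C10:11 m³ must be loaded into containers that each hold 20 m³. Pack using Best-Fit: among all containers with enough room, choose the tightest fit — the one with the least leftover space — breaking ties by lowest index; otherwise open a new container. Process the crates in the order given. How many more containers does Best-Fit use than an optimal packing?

Best-Fit: [12] [11] [12] [12] [11] [12] [11] [11] [11] [11] → 10 containers.
10 crates exceed 10 m³ (half the capacity), and no two of those can share a container, so at least 10 containers are needed.
So 10 is already optimal.

0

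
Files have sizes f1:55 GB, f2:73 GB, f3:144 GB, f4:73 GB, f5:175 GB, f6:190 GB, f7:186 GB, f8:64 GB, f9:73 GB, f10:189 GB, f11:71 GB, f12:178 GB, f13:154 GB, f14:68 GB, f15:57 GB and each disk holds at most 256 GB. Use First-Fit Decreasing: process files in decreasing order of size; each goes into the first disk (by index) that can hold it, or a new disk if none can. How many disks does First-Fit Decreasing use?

Sorted descending: 190, 189, 186, 178, 175, 154, 144, 73, 73, 73, 71, 68, 64, 57, 55.
Put 190 GB in disk 1; 66 GB remain.
Put 189 GB in disk 2; 67 GB remain.
Put 186 GB in disk 3; 70 GB remain.
Put 178 GB in disk 4; 78 GB remain.
Put 175 GB in disk 5; 81 GB remain.
Put 154 GB in disk 6; 102 GB remain.
Put 144 GB in disk 7; 112 GB remain.
Put 73 GB in disk 4; 5 GB remain.
Put 73 GB in disk 5; 8 GB remain.
Put 73 GB in disk 6; 29 GB remain.
Put 71 GB in disk 7; 41 GB remain.
Put 68 GB in disk 3; 2 GB remain.
Put 64 GB in disk 1; 2 GB remain.
Put 57 GB in disk 2; 10 GB remain.
Put 55 GB in disk 8; 201 GB remain.

8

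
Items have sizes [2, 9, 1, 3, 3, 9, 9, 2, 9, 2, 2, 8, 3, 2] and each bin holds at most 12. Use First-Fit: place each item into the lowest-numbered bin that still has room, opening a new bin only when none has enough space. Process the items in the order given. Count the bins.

6 bins

2 → bin 1 (remaining 10)
9 → bin 1 (remaining 1)
1 → bin 1 (remaining 0)
3 → bin 2 (remaining 9)
3 → bin 2 (remaining 6)
9 → bin 3 (remaining 3)
9 → bin 4 (remaining 3)
2 → bin 2 (remaining 4)
9 → bin 5 (remaining 3)
2 → bin 2 (remaining 2)
2 → bin 2 (remaining 0)
8 → bin 6 (remaining 4)
3 → bin 3 (remaining 0)
2 → bin 4 (remaining 1)
Final bins: [2,9,1] [3,3,2,2,2] [9,3] [9,2] [9] [8].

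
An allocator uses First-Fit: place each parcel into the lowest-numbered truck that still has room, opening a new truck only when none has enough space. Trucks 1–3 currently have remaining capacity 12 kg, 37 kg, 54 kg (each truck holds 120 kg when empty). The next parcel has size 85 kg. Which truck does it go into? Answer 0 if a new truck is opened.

No truck has ≥ 85 kg free, so a new truck is opened.

0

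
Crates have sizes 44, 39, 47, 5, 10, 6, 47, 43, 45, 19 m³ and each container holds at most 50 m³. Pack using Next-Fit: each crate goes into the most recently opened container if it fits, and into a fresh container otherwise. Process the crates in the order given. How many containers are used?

container 1: place 44 m³, 6 m³ left
container 2: place 39 m³, 11 m³ left
container 3: place 47 m³, 3 m³ left
container 4: place 5 m³, 45 m³ left
container 4: place 10 m³, 35 m³ left
container 4: place 6 m³, 29 m³ left
container 5: place 47 m³, 3 m³ left
container 6: place 43 m³, 7 m³ left
container 7: place 45 m³, 5 m³ left
container 8: place 19 m³, 31 m³ left
Final containers: [44] [39] [47] [5,10,6] [47] [43] [45] [19].

8 containers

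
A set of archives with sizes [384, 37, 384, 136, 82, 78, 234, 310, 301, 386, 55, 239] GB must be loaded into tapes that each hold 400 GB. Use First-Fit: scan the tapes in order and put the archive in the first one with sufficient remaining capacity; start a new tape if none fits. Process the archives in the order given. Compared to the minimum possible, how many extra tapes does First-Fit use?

First-Fit: [384] [37,136,82,78,55] [384] [234] [310] [301] [386] [239] → 8 tapes.
Total size 2626 GB; any packing needs at least ⌈2626/400⌉ = 7 tapes.
An optimal packing achieves that bound: [386] [384] [384] [310,82] [301,78] [239,136] [234,55,37] → 7 tapes.
Excess: 8 − 7 = 1.

1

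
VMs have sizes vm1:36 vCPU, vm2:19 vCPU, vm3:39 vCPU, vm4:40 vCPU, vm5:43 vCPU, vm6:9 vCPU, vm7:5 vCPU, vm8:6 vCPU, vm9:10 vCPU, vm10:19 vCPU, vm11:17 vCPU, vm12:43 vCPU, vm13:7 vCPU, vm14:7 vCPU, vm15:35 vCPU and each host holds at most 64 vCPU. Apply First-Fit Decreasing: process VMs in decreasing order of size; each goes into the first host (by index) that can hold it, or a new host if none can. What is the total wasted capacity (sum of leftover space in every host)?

49

Sorted descending: 43, 43, 40, 39, 36, 35, 19, 19, 17, 10, 9, 7, 7, 6, 5.
Put 43 vCPU in host 1; 21 vCPU remain.
Put 43 vCPU in host 2; 21 vCPU remain.
Put 40 vCPU in host 3; 24 vCPU remain.
Put 39 vCPU in host 4; 25 vCPU remain.
Put 36 vCPU in host 5; 28 vCPU remain.
Put 35 vCPU in host 6; 29 vCPU remain.
Put 19 vCPU in host 1; 2 vCPU remain.
Put 19 vCPU in host 2; 2 vCPU remain.
Put 17 vCPU in host 3; 7 vCPU remain.
Put 10 vCPU in host 4; 15 vCPU remain.
Put 9 vCPU in host 4; 6 vCPU remain.
Put 7 vCPU in host 3; 0 vCPU remain.
Put 7 vCPU in host 5; 21 vCPU remain.
Put 6 vCPU in host 4; 0 vCPU remain.
Put 5 vCPU in host 5; 16 vCPU remain.
6 hosts × 64 vCPU = 384 vCPU; used 335 vCPU; unused 49 vCPU.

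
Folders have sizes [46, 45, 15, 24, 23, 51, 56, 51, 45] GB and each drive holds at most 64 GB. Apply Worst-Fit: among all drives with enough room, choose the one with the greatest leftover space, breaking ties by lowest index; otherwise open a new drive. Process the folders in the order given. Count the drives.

46 GB → drive 1 (remaining 18 GB)
45 GB → drive 2 (remaining 19 GB)
15 GB → drive 2 (remaining 4 GB)
24 GB → drive 3 (remaining 40 GB)
23 GB → drive 3 (remaining 17 GB)
51 GB → drive 4 (remaining 13 GB)
56 GB → drive 5 (remaining 8 GB)
51 GB → drive 6 (remaining 13 GB)
45 GB → drive 7 (remaining 19 GB)

7 drives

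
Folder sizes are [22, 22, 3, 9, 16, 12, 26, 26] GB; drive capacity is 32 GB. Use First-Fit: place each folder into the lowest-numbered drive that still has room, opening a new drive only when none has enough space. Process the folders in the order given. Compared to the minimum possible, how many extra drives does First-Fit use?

0

First-Fit: [22,3] [22,9] [16,12] [26] [26] → 5 drives.
Total size 136 GB; any packing needs at least ⌈136/32⌉ = 5 drives.
So 5 is already optimal.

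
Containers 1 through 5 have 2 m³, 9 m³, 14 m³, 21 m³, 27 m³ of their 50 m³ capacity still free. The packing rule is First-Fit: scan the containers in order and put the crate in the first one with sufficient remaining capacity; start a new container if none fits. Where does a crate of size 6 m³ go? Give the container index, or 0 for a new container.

Containers with room: container 2 (9 m³), container 3 (14 m³), container 4 (21 m³), container 5 (27 m³).
The first with room is container 2.

2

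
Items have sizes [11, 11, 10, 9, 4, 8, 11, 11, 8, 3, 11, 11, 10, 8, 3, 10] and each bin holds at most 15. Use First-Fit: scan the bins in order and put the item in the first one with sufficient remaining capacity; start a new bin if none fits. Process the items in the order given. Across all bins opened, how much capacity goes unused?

11 → bin 1 (remaining 4)
11 → bin 2 (remaining 4)
10 → bin 3 (remaining 5)
9 → bin 4 (remaining 6)
4 → bin 1 (remaining 0)
8 → bin 5 (remaining 7)
11 → bin 6 (remaining 4)
11 → bin 7 (remaining 4)
8 → bin 8 (remaining 7)
3 → bin 2 (remaining 1)
11 → bin 9 (remaining 4)
11 → bin 10 (remaining 4)
10 → bin 11 (remaining 5)
8 → bin 12 (remaining 7)
3 → bin 3 (remaining 2)
10 → bin 13 (remaining 5)
13 bins × 15 = 195; used 139; unused 56.

56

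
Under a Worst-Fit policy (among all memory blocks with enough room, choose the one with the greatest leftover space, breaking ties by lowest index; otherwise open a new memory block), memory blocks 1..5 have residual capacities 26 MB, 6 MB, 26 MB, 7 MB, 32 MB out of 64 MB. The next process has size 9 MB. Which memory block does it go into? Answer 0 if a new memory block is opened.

Memory blocks with room: memory block 1 (26 MB), memory block 3 (26 MB), memory block 5 (32 MB).
Most room is memory block 5 with 32 MB free.

5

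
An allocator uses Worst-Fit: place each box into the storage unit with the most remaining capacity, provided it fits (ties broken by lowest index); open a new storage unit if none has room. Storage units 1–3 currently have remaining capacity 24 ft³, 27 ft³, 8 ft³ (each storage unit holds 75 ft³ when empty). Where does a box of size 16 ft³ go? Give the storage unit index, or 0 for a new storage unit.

Storage units with room: storage unit 1 (24 ft³), storage unit 2 (27 ft³).
Most room is storage unit 2 with 27 ft³ free.

2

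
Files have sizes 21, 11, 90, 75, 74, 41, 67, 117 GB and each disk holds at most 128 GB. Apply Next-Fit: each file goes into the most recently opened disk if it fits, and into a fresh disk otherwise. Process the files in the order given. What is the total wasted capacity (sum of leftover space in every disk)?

144

disk 1: place 21 GB, 107 GB left
disk 1: place 11 GB, 96 GB left
disk 1: place 90 GB, 6 GB left
disk 2: place 75 GB, 53 GB left
disk 3: place 74 GB, 54 GB left
disk 3: place 41 GB, 13 GB left
disk 4: place 67 GB, 61 GB left
disk 5: place 117 GB, 11 GB left
5 disks × 128 GB = 640 GB; used 496 GB; unused 144 GB.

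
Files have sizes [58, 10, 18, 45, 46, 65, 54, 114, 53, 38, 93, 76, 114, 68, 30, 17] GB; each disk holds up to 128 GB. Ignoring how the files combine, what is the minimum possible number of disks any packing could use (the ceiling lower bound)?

8 disks

Total size = 58 + 10 + 18 + 45 + 46 + 65 + 54 + 114 + 53 + 38 + 93 + 76 + 114 + 68 + 30 + 17 = 899 GB.
⌈899 / 128⌉ = 8.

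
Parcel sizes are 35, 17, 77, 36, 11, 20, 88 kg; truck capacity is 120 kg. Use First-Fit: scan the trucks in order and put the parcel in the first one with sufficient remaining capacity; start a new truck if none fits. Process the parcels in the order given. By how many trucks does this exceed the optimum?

First-Fit: [35,17,36,11,20] [77] [88] → 3 trucks.
Total size 284 kg; any packing needs at least ⌈284/120⌉ = 3 trucks.
So 3 is already optimal.

0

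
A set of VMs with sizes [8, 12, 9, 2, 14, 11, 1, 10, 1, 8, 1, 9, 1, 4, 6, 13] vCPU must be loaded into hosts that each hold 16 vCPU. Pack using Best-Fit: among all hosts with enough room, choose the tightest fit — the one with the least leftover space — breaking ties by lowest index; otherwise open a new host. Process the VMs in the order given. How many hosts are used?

Put 8 vCPU in host 1; 8 vCPU remain.
Put 12 vCPU in host 2; 4 vCPU remain.
Put 9 vCPU in host 3; 7 vCPU remain.
Put 2 vCPU in host 2; 2 vCPU remain.
Put 14 vCPU in host 4; 2 vCPU remain.
Put 11 vCPU in host 5; 5 vCPU remain.
Put 1 vCPU in host 2; 1 vCPU remain.
Put 10 vCPU in host 6; 6 vCPU remain.
Put 1 vCPU in host 2; 0 vCPU remain.
Put 8 vCPU in host 1; 0 vCPU remain.
Put 1 vCPU in host 4; 1 vCPU remain.
Put 9 vCPU in host 7; 7 vCPU remain.
Put 1 vCPU in host 4; 0 vCPU remain.
Put 4 vCPU in host 5; 1 vCPU remain.
Put 6 vCPU in host 6; 0 vCPU remain.
Put 13 vCPU in host 8; 3 vCPU remain.
Final hosts: [8,8] [12,2,1,1] [9] [14,1,1] [11,4] [10,6] [9] [13].

8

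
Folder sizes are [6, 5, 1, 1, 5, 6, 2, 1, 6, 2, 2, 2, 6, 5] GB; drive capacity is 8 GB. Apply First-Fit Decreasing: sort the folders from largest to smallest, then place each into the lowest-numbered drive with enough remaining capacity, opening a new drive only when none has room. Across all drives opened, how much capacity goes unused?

Sorted descending: 6, 6, 6, 6, 5, 5, 5, 2, 2, 2, 2, 1, 1, 1.
6 GB → drive 1 (remaining 2 GB)
6 GB → drive 2 (remaining 2 GB)
6 GB → drive 3 (remaining 2 GB)
6 GB → drive 4 (remaining 2 GB)
5 GB → drive 5 (remaining 3 GB)
5 GB → drive 6 (remaining 3 GB)
5 GB → drive 7 (remaining 3 GB)
2 GB → drive 1 (remaining 0 GB)
2 GB → drive 2 (remaining 0 GB)
2 GB → drive 3 (remaining 0 GB)
2 GB → drive 4 (remaining 0 GB)
1 GB → drive 5 (remaining 2 GB)
1 GB → drive 5 (remaining 1 GB)
1 GB → drive 5 (remaining 0 GB)
7 drives × 8 GB = 56 GB; used 50 GB; unused 6 GB.

6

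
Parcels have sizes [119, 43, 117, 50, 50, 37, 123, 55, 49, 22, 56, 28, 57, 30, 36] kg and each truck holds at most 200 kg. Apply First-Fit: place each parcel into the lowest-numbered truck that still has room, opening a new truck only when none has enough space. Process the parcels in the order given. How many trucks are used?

truck 1: place 119 kg, 81 kg left
truck 1: place 43 kg, 38 kg left
truck 2: place 117 kg, 83 kg left
truck 2: place 50 kg, 33 kg left
truck 3: place 50 kg, 150 kg left
truck 1: place 37 kg, 1 kg left
truck 3: place 123 kg, 27 kg left
truck 4: place 55 kg, 145 kg left
truck 4: place 49 kg, 96 kg left
truck 2: place 22 kg, 11 kg left
truck 4: place 56 kg, 40 kg left
truck 4: place 28 kg, 12 kg left
truck 5: place 57 kg, 143 kg left
truck 5: place 30 kg, 113 kg left
truck 5: place 36 kg, 77 kg left
Final trucks: [119,43,37] [117,50,22] [50,123] [55,49,56,28] [57,30,36].

5 trucks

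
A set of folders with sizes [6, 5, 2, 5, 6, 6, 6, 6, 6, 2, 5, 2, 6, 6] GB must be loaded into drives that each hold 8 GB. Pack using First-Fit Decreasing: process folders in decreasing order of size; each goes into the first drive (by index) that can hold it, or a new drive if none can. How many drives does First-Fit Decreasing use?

Sorted descending: 6, 6, 6, 6, 6, 6, 6, 6, 5, 5, 5, 2, 2, 2.
Put 6 GB in drive 1; 2 GB remain.
Put 6 GB in drive 2; 2 GB remain.
Put 6 GB in drive 3; 2 GB remain.
Put 6 GB in drive 4; 2 GB remain.
Put 6 GB in drive 5; 2 GB remain.
Put 6 GB in drive 6; 2 GB remain.
Put 6 GB in drive 7; 2 GB remain.
Put 6 GB in drive 8; 2 GB remain.
Put 5 GB in drive 9; 3 GB remain.
Put 5 GB in drive 10; 3 GB remain.
Put 5 GB in drive 11; 3 GB remain.
Put 2 GB in drive 1; 0 GB remain.
Put 2 GB in drive 2; 0 GB remain.
Put 2 GB in drive 3; 0 GB remain.

11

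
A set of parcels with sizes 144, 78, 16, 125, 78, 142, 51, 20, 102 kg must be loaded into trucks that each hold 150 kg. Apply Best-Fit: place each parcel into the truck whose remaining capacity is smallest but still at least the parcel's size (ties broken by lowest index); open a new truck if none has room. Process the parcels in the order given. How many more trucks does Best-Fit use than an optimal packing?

0

Best-Fit: [144] [78,16,51] [125,20] [78] [142] [102] → 6 trucks.
Total size 756 kg; any packing needs at least ⌈756/150⌉ = 6 trucks.
So 6 is already optimal.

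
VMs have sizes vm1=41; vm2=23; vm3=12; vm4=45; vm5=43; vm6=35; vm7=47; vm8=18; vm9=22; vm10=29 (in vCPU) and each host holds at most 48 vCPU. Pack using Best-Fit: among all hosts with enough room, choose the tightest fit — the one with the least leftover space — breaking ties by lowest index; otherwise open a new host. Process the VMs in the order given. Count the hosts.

8 hosts

Put vm1 (41 vCPU) in host 1; 7 vCPU remain.
Put vm2 (23 vCPU) in host 2; 25 vCPU remain.
Put vm3 (12 vCPU) in host 2; 13 vCPU remain.
Put vm4 (45 vCPU) in host 3; 3 vCPU remain.
Put vm5 (43 vCPU) in host 4; 5 vCPU remain.
Put vm6 (35 vCPU) in host 5; 13 vCPU remain.
Put vm7 (47 vCPU) in host 6; 1 vCPU remain.
Put vm8 (18 vCPU) in host 7; 30 vCPU remain.
Put vm9 (22 vCPU) in host 7; 8 vCPU remain.
Put vm10 (29 vCPU) in host 8; 19 vCPU remain.
Final hosts: [41] [23,12] [45] [43] [35] [47] [18,22] [29].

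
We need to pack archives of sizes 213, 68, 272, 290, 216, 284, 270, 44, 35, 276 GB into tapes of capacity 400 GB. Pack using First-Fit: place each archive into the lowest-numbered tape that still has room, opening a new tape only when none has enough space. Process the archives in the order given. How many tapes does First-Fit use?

7

213 GB → tape 1 (remaining 187 GB)
68 GB → tape 1 (remaining 119 GB)
272 GB → tape 2 (remaining 128 GB)
290 GB → tape 3 (remaining 110 GB)
216 GB → tape 4 (remaining 184 GB)
284 GB → tape 5 (remaining 116 GB)
270 GB → tape 6 (remaining 130 GB)
44 GB → tape 1 (remaining 75 GB)
35 GB → tape 1 (remaining 40 GB)
276 GB → tape 7 (remaining 124 GB)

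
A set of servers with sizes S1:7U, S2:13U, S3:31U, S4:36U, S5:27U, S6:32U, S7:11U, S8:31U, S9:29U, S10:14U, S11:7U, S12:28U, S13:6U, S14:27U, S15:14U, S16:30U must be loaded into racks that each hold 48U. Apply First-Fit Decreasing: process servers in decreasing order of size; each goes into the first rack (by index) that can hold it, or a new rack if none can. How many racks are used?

9

Sorted descending: 36, 32, 31, 31, 30, 29, 28, 27, 27, 14, 14, 13, 11, 7, 7, 6.
36U → rack 1 (remaining 12U)
32U → rack 2 (remaining 16U)
31U → rack 3 (remaining 17U)
31U → rack 4 (remaining 17U)
30U → rack 5 (remaining 18U)
29U → rack 6 (remaining 19U)
28U → rack 7 (remaining 20U)
27U → rack 8 (remaining 21U)
27U → rack 9 (remaining 21U)
14U → rack 2 (remaining 2U)
14U → rack 3 (remaining 3U)
13U → rack 4 (remaining 4U)
11U → rack 1 (remaining 1U)
7U → rack 5 (remaining 11U)
7U → rack 5 (remaining 4U)
6U → rack 6 (remaining 13U)
Final racks: [36,11] [32,14] [31,14] [31,13] [30,7,7] [29,6] [28] [27] [27].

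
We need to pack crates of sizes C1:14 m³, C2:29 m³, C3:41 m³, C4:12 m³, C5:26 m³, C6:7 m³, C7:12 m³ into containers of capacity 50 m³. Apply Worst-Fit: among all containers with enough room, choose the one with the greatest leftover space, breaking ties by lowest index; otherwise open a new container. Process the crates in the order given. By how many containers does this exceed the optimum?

1

Worst-Fit: [14,29] [41] [12,26,7] [12] → 4 containers.
Total size 141 m³; any packing needs at least ⌈141/50⌉ = 3 containers.
An optimal packing achieves that bound: [41,7] [29,14] [26,12,12] → 3 containers.
Excess: 4 − 3 = 1.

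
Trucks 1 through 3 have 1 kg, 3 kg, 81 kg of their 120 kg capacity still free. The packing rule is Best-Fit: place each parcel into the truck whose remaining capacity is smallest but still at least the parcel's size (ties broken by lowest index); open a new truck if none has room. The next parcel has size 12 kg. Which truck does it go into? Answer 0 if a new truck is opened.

3

Trucks with room: truck 3 (81 kg).
Tightest fit is truck 3 with 81 kg free.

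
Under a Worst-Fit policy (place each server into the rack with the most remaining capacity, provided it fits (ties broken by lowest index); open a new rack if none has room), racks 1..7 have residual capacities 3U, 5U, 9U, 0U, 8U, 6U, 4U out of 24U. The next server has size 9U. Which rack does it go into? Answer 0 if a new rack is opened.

Racks with room: rack 3 (9U).
Most room is rack 3 with 9U free.

3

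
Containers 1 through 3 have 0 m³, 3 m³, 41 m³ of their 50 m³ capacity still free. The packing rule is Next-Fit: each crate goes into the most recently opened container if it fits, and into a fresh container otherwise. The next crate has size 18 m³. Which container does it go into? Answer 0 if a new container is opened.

3

Next-Fit only looks at container 3, which has 41 m³ free.
18 m³ fits there.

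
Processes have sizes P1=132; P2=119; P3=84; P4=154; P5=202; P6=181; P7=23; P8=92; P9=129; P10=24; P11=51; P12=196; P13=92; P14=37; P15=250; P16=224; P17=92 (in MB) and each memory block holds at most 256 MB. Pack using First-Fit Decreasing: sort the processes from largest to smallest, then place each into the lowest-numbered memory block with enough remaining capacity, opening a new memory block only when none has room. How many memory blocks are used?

Sorted descending: 250, 224, 202, 196, 181, 154, 132, 129, 119, 92, 92, 92, 84, 51, 37, 24, 23.
memory block 1: place 250 MB, 6 MB left
memory block 2: place 224 MB, 32 MB left
memory block 3: place 202 MB, 54 MB left
memory block 4: place 196 MB, 60 MB left
memory block 5: place 181 MB, 75 MB left
memory block 6: place 154 MB, 102 MB left
memory block 7: place 132 MB, 124 MB left
memory block 8: place 129 MB, 127 MB left
memory block 7: place 119 MB, 5 MB left
memory block 6: place 92 MB, 10 MB left
memory block 8: place 92 MB, 35 MB left
memory block 9: place 92 MB, 164 MB left
memory block 9: place 84 MB, 80 MB left
memory block 3: place 51 MB, 3 MB left
memory block 4: place 37 MB, 23 MB left
memory block 2: place 24 MB, 8 MB left
memory block 4: place 23 MB, 0 MB left

9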